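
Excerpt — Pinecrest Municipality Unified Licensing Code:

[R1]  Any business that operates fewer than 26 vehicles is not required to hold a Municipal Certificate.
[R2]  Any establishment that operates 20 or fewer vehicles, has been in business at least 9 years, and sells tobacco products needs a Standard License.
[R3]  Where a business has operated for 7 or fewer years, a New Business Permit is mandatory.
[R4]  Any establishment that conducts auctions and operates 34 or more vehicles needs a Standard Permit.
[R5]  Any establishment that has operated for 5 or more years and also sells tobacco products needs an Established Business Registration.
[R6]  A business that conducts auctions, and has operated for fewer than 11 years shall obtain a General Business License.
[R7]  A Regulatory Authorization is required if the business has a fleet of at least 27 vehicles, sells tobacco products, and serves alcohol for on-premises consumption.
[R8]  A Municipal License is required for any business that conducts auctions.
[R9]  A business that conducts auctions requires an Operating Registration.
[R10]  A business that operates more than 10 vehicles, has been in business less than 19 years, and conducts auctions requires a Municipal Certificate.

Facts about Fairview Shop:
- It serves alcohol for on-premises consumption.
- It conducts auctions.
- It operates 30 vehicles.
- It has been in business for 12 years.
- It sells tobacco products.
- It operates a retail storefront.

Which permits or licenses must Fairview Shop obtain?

[R1] vehicles 30 ≥ 26 → Municipal Certificate exemption does not apply.
[R2] vehicles 30 > 20; years in business 12 ≥ 9; sells tobacco products → Standard License not required.
[R3] years in business 12 > 7 → New Business Permit not required.
[R4] conducts auctions; vehicles 30 < 34 → Standard Permit not required.
[R5] years in business 12 ≥ 5; sells tobacco products → Established Business Registration required.
[R6] conducts auctions; years in business 12 ≥ 11 → General Business License not required.
[R7] vehicles 30 ≥ 27; sells tobacco products; serves alcohol for on-premises consumption → Regulatory Authorization required.
[R8] conducts auctions → Municipal License required.
[R9] conducts auctions → Operating Registration required.
[R10] vehicles 30 > 10; years in business 12 < 19; conducts auctions → Municipal Certificate required.

Established Business Registration, Municipal Certificate, Municipal License, Operating Registration, Regulatory Authorization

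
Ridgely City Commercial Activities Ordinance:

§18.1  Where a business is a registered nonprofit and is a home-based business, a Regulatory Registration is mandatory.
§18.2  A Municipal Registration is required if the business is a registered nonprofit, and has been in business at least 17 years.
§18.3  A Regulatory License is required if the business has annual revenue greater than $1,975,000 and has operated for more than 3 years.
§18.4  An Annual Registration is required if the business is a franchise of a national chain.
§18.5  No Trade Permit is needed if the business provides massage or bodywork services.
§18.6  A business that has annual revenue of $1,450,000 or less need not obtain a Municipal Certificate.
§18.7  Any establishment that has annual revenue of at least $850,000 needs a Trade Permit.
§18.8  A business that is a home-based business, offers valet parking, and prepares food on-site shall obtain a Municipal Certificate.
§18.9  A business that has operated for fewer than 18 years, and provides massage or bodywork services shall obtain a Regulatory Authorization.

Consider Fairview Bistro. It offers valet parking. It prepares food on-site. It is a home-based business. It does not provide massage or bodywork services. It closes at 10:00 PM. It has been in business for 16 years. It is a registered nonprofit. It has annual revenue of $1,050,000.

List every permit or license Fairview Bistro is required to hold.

Regulatory Registration, Trade Permit

§18.1 is a registered nonprofit; is a home-based business → Regulatory Registration required.
§18.2 is a registered nonprofit; years in business 16 < 17 → Municipal Registration not required.
§18.3 revenue $1,050,000 ≤ $1,975,000; years in business 16 > 3 → Regulatory License not required.
§18.4 is a registered nonprofit (not: is a franchise of a national chain) → Annual Registration not required.
§18.5 does not provide massage or bodywork services → Trade Permit exemption does not apply.
§18.6 revenue $1,050,000 ≤ $1,450,000 → exempt from Municipal Certificate.
§18.7 revenue $1,050,000 ≥ $850,000 → Trade Permit required.
§18.8 is a home-based business; offers valet parking; prepares food on-site → Municipal Certificate required.
§18.9 years in business 16 < 18; does not provide massage or bodywork services → Regulatory Authorization not required.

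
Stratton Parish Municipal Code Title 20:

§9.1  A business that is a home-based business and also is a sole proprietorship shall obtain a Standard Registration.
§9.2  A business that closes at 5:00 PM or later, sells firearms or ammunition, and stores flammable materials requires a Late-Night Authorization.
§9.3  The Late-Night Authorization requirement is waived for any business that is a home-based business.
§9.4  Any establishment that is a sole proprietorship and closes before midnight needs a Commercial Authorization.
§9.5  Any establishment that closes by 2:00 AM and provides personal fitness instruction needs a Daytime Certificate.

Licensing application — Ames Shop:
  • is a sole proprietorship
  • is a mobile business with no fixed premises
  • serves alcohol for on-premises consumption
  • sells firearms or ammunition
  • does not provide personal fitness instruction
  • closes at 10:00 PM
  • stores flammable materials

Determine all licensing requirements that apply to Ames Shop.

Commercial Authorization, Late-Night Authorization

§9.1 is a mobile business with no fixed premises (not: is a home-based business); is a sole proprietorship → Standard Registration not required.
§9.2 closes 10:00 PM, after 5:00 PM; sells firearms or ammunition; stores flammable materials → Late-Night Authorization required.
§9.3 is a mobile business with no fixed premises (not: is a home-based business) → Late-Night Authorization exemption does not apply.
§9.4 is a sole proprietorship; closes 10:00 PM, at/before midnight → Commercial Authorization required.
§9.5 closes 10:00 PM, at/before 2:00 AM; does not provide personal fitness instruction → Daytime Certificate not required.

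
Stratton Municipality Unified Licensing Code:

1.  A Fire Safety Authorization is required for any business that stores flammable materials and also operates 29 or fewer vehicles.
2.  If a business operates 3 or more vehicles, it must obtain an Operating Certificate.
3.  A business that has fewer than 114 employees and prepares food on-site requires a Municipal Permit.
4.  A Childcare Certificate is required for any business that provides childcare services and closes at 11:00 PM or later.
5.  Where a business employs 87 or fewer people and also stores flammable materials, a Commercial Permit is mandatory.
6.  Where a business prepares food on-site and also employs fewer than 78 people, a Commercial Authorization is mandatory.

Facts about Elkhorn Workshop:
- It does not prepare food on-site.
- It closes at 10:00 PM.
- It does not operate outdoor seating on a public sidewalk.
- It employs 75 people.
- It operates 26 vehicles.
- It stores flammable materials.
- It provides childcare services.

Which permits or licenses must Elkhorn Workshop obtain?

1. stores flammable materials; vehicles 26 ≤ 29 → Fire Safety Authorization required.
2. vehicles 26 ≥ 3 → Operating Certificate required.
3. employees 75 < 114; does not prepare food on-site → Municipal Permit not required.
4. provides childcare services; closes 10:00 PM, at/before 11:00 PM → Childcare Certificate not required.
5. employees 75 ≤ 87; stores flammable materials → Commercial Permit required.
6. does not prepare food on-site; employees 75 < 78 → Commercial Authorization not required.

Commercial Permit, Fire Safety Authorization, Operating Certificate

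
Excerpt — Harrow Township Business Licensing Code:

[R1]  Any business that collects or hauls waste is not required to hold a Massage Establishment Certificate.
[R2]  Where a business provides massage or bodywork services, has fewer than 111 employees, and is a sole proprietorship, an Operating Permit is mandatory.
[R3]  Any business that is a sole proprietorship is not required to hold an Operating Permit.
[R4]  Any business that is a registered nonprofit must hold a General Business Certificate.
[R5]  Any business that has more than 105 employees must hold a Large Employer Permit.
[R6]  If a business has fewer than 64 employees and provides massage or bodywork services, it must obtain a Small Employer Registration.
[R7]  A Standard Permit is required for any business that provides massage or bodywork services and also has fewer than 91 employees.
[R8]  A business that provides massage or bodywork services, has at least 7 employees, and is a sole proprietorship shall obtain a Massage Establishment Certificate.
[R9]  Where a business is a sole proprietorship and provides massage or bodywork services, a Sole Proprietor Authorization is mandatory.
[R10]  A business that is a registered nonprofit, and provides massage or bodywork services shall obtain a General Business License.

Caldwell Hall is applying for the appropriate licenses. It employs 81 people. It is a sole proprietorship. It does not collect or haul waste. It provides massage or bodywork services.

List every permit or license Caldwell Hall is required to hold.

Massage Establishment Certificate, Sole Proprietor Authorization, Standard Permit

[R1] does not collect or haul waste → Massage Establishment Certificate exemption does not apply.
[R2] provides massage or bodywork services; employees 81 < 111; is a sole proprietorship → Operating Permit required.
[R3] is a sole proprietorship → exempt from Operating Permit.
[R4] is a sole proprietorship (not: is a registered nonprofit) → General Business Certificate not required.
[R5] employees 81 ≤ 105 → Large Employer Permit not required.
[R6] employees 81 ≥ 64; provides massage or bodywork services → Small Employer Registration not required.
[R7] provides massage or bodywork services; employees 81 < 91 → Standard Permit required.
[R8] provides massage or bodywork services; employees 81 ≥ 7; is a sole proprietorship → Massage Establishment Certificate required.
[R9] is a sole proprietorship; provides massage or bodywork services → Sole Proprietor Authorization required.
[R10] is a sole proprietorship (not: is a registered nonprofit); provides massage or bodywork services → General Business License not required.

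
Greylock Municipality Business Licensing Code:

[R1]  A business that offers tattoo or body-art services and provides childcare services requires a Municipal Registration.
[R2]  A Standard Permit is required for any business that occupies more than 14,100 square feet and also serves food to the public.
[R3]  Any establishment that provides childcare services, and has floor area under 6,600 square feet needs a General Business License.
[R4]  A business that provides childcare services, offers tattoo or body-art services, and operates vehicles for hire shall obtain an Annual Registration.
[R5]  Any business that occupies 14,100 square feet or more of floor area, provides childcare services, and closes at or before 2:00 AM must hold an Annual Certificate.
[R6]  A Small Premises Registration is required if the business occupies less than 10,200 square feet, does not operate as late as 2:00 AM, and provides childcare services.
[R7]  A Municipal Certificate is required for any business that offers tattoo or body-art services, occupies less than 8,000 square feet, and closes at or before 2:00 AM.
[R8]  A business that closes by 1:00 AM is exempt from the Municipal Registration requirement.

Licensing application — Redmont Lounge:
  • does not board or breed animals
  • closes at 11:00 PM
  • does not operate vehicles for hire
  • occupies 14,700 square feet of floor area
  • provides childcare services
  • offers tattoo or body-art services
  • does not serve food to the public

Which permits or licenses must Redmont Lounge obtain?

Annual Certificate

[R1] offers tattoo or body-art services; provides childcare services → Municipal Registration required.
[R2] floor area 14,700 square feet > 14,100 square feet; does not serve food to the public → Standard Permit not required.
[R3] provides childcare services; floor area 14,700 square feet ≥ 6,600 square feet → General Business License not required.
[R4] provides childcare services; offers tattoo or body-art services; does not operate vehicles for hire → Annual Registration not required.
[R5] floor area 14,700 square feet ≥ 14,100 square feet; provides childcare services; closes 11:00 PM, at/before 2:00 AM → Annual Certificate required.
[R6] floor area 14,700 square feet ≥ 10,200 square feet; closes 11:00 PM, at/before 2:00 AM; provides childcare services → Small Premises Registration not required.
[R7] offers tattoo or body-art services; floor area 14,700 square feet ≥ 8,000 square feet; closes 11:00 PM, at/before 2:00 AM → Municipal Certificate not required.
[R8] closes 11:00 PM, at/before 1:00 AM → exempt from Municipal Registration.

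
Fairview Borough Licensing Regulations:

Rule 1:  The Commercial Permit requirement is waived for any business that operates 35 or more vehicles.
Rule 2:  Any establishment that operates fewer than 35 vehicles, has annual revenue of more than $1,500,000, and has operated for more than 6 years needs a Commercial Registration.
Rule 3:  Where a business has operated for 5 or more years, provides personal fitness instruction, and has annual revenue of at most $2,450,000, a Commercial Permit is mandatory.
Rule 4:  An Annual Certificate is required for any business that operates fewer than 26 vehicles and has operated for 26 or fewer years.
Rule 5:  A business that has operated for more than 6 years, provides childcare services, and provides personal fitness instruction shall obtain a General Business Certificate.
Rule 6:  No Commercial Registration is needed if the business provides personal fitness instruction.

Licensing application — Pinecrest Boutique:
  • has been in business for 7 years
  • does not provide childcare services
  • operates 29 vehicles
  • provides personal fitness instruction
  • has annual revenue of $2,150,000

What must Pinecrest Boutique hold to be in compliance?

Commercial Permit

Rule 1: vehicles 29 < 35 → Commercial Permit exemption does not apply.
Rule 2: vehicles 29 < 35; revenue $2,150,000 > $1,500,000; years in business 7 > 6 → Commercial Registration required.
Rule 3: years in business 7 ≥ 5; provides personal fitness instruction; revenue $2,150,000 ≤ $2,450,000 → Commercial Permit required.
Rule 4: vehicles 29 ≥ 26; years in business 7 ≤ 26 → Annual Certificate not required.
Rule 5: years in business 7 > 6; does not provide childcare services; provides personal fitness instruction → General Business Certificate not required.
Rule 6: provides personal fitness instruction → exempt from Commercial Registration.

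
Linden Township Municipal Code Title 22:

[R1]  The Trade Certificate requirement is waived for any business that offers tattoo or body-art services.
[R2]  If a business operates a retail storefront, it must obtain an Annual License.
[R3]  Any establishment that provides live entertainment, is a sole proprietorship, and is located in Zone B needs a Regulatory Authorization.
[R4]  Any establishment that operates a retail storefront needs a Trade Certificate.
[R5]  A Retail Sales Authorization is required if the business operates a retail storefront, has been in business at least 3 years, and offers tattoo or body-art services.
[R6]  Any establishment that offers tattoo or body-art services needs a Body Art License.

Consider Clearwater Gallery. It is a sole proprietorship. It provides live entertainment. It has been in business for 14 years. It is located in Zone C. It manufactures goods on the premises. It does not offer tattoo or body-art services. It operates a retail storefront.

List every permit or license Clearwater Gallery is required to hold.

Annual License, Trade Certificate

[R1] does not offer tattoo or body-art services → Trade Certificate exemption does not apply.
[R2] operates a retail storefront → Annual License required.
[R3] provides live entertainment; is a sole proprietorship; is located in Zone C (not: is located in Zone B) → Regulatory Authorization not required.
[R4] operates a retail storefront → Trade Certificate required.
[R5] operates a retail storefront; years in business 14 ≥ 3; does not offer tattoo or body-art services → Retail Sales Authorization not required.
[R6] does not offer tattoo or body-art services → Body Art License not required.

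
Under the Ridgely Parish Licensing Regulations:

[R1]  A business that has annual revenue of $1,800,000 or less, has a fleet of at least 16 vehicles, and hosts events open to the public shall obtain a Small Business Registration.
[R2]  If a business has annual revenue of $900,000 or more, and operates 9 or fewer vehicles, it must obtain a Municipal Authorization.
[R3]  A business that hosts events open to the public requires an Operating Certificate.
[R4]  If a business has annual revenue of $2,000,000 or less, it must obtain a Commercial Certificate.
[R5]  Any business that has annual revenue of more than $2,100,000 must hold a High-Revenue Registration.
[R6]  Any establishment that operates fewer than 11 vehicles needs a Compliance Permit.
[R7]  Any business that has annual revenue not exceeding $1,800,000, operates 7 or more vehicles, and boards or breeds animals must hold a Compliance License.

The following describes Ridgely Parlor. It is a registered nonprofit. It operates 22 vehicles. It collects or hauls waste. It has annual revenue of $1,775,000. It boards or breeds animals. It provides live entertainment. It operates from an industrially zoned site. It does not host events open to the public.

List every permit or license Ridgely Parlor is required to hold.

[R1] revenue $1,775,000 ≤ $1,800,000; vehicles 22 ≥ 16; does not host events open to the public → Small Business Registration not required.
[R2] revenue $1,775,000 ≥ $900,000; vehicles 22 > 9 → Municipal Authorization not required.
[R3] does not host events open to the public → Operating Certificate not required.
[R4] revenue $1,775,000 ≤ $2,000,000 → Commercial Certificate required.
[R5] revenue $1,775,000 ≤ $2,100,000 → High-Revenue Registration not required.
[R6] vehicles 22 ≥ 11 → Compliance Permit not required.
[R7] revenue $1,775,000 ≤ $1,800,000; vehicles 22 ≥ 7; boards or breeds animals → Compliance License required.

Commercial Certificate, Compliance License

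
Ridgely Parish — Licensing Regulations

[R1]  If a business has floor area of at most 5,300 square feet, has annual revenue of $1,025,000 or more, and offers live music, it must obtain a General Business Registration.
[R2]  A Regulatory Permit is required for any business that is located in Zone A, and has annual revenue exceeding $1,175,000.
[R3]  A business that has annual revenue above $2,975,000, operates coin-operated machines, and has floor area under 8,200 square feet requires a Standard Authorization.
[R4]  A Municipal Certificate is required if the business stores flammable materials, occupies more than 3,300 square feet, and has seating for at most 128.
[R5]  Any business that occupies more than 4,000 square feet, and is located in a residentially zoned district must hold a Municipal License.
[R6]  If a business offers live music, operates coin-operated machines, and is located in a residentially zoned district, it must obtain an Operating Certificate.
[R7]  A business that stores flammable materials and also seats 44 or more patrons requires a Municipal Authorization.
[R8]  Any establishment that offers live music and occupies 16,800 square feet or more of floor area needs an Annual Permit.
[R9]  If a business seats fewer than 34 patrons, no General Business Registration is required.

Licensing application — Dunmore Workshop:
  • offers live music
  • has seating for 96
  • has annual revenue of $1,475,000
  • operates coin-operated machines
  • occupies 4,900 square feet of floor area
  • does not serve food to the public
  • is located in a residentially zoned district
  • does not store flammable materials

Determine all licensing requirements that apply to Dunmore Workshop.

General Business Registration, Municipal License, Operating Certificate

[R1] floor area 4,900 square feet ≤ 5,300 square feet; revenue $1,475,000 ≥ $1,025,000; offers live music → General Business Registration required.
[R2] is located in a residentially zoned district (not: is located in Zone A); revenue $1,475,000 > $1,175,000 → Regulatory Permit not required.
[R3] revenue $1,475,000 ≤ $2,975,000; operates coin-operated machines; floor area 4,900 square feet < 8,200 square feet → Standard Authorization not required.
[R4] does not store flammable materials; floor area 4,900 square feet > 3,300 square feet; seating 96 ≤ 128 → Municipal Certificate not required.
[R5] floor area 4,900 square feet > 4,000 square feet; is located in a residentially zoned district → Municipal License required.
[R6] offers live music; operates coin-operated machines; is located in a residentially zoned district → Operating Certificate required.
[R7] does not store flammable materials; seating 96 ≥ 44 → Municipal Authorization not required.
[R8] offers live music; floor area 4,900 square feet < 16,800 square feet → Annual Permit not required.
[R9] seating 96 ≥ 34 → General Business Registration exemption does not apply.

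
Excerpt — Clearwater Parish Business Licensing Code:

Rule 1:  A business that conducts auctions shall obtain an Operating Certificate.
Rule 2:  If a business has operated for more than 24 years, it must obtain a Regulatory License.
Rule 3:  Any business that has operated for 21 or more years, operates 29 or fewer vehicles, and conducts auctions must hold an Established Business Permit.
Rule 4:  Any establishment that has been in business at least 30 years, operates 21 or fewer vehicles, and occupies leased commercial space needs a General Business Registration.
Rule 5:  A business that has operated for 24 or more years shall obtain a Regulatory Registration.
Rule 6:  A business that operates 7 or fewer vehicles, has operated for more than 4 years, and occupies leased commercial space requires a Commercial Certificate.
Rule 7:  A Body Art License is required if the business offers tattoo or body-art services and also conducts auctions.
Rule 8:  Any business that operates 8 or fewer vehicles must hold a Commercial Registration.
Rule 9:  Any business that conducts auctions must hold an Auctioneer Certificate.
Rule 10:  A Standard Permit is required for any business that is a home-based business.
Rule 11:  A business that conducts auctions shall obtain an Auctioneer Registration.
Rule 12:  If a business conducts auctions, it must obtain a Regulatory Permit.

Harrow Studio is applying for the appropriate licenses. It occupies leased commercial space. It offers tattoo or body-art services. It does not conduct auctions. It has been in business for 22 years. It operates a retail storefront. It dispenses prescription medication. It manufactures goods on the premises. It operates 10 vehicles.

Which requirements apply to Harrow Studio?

None

Rule 1: does not conduct auctions → Operating Certificate not required.
Rule 2: years in business 22 ≤ 24 → Regulatory License not required.
Rule 3: years in business 22 ≥ 21; vehicles 10 ≤ 29; does not conduct auctions → Established Business Permit not required.
Rule 4: years in business 22 < 30; vehicles 10 ≤ 21; occupies leased commercial space → General Business Registration not required.
Rule 5: years in business 22 < 24 → Regulatory Registration not required.
Rule 6: vehicles 10 > 7; years in business 22 > 4; occupies leased commercial space → Commercial Certificate not required.
Rule 7: offers tattoo or body-art services; does not conduct auctions → Body Art License not required.
Rule 8: vehicles 10 > 8 → Commercial Registration not required.
Rule 9: does not conduct auctions → Auctioneer Certificate not required.
Rule 10: occupies leased commercial space (not: is a home-based business) → Standard Permit not required.
Rule 11: does not conduct auctions → Auctioneer Registration not required.
Rule 12: does not conduct auctions → Regulatory Permit not required.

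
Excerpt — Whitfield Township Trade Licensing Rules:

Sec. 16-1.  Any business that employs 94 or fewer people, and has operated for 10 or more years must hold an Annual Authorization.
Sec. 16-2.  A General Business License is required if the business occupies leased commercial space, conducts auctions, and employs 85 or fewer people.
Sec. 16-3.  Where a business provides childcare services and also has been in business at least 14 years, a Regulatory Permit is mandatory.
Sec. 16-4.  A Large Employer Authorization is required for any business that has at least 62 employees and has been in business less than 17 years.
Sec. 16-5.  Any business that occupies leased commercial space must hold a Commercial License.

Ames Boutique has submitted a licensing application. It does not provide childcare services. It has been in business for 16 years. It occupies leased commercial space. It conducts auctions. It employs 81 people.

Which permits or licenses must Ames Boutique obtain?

Sec. 16-1. employees 81 ≤ 94; years in business 16 ≥ 10 → Annual Authorization required.
Sec. 16-2. occupies leased commercial space; conducts auctions; employees 81 ≤ 85 → General Business License required.
Sec. 16-3. does not provide childcare services; years in business 16 ≥ 14 → Regulatory Permit not required.
Sec. 16-4. employees 81 ≥ 62; years in business 16 < 17 → Large Employer Authorization required.
Sec. 16-5. occupies leased commercial space → Commercial License required.

Annual Authorization, Commercial License, General Business License, Large Employer Authorization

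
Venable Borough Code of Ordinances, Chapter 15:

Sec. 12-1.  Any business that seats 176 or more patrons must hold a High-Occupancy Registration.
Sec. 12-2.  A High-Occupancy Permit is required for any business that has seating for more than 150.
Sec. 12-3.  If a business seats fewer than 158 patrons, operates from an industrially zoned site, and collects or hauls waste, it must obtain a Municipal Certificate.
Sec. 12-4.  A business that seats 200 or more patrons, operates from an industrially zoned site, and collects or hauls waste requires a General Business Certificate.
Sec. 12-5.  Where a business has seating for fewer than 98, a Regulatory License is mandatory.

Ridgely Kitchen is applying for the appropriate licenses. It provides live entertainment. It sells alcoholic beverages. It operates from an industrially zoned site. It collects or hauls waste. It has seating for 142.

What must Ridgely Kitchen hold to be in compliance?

Sec. 12-1. seating 142 < 176 → High-Occupancy Registration not required.
Sec. 12-2. seating 142 ≤ 150 → High-Occupancy Permit not required.
Sec. 12-3. seating 142 < 158; operates from an industrially zoned site; collects or hauls waste → Municipal Certificate required.
Sec. 12-4. seating 142 < 200; operates from an industrially zoned site; collects or hauls waste → General Business Certificate not required.
Sec. 12-5. seating 142 ≥ 98 → Regulatory License not required.

Municipal Certificate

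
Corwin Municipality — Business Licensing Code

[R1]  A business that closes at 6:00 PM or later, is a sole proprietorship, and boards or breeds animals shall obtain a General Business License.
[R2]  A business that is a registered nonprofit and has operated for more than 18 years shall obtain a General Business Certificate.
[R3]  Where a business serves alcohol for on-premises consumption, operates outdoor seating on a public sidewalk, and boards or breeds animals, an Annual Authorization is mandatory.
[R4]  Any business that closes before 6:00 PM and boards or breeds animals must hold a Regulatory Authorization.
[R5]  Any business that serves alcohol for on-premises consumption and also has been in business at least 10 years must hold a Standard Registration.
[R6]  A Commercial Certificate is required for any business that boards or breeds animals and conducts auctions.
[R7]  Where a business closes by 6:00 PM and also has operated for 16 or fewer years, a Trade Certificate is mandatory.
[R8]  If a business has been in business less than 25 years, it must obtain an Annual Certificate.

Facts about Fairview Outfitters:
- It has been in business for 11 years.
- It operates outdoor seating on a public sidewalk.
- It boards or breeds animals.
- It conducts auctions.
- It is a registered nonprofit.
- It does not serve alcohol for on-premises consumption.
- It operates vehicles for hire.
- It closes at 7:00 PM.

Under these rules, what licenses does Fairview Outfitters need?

Annual Certificate, Commercial Certificate

[R1] closes 7:00 PM, after 6:00 PM; is a registered nonprofit (not: is a sole proprietorship); boards or breeds animals → General Business License not required.
[R2] is a registered nonprofit; years in business 11 ≤ 18 → General Business Certificate not required.
[R3] does not serve alcohol for on-premises consumption; operates outdoor seating on a public sidewalk; boards or breeds animals → Annual Authorization not required.
[R4] closes 7:00 PM, after 6:00 PM; boards or breeds animals → Regulatory Authorization not required.
[R5] does not serve alcohol for on-premises consumption; years in business 11 ≥ 10 → Standard Registration not required.
[R6] boards or breeds animals; conducts auctions → Commercial Certificate required.
[R7] closes 7:00 PM, after 6:00 PM; years in business 11 ≤ 16 → Trade Certificate not required.
[R8] years in business 11 < 25 → Annual Certificate required.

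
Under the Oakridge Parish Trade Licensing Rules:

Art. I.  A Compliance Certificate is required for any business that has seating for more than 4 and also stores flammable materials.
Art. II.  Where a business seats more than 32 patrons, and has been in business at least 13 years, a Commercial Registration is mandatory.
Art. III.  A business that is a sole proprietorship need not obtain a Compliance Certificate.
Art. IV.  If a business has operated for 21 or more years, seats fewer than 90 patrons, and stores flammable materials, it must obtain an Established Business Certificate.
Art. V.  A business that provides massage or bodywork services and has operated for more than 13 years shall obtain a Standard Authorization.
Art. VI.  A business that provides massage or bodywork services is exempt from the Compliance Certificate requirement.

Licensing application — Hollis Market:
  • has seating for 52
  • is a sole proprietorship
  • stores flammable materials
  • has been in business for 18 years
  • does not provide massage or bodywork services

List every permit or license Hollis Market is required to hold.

Art. I. seating 52 > 4; stores flammable materials → Compliance Certificate required.
Art. II. seating 52 > 32; years in business 18 ≥ 13 → Commercial Registration required.
Art. III. is a sole proprietorship → exempt from Compliance Certificate.
Art. IV. years in business 18 < 21; seating 52 < 90; stores flammable materials → Established Business Certificate not required.
Art. V. does not provide massage or bodywork services; years in business 18 > 13 → Standard Authorization not required.
Art. VI. does not provide massage or bodywork services → Compliance Certificate exemption does not apply.

Commercial Registration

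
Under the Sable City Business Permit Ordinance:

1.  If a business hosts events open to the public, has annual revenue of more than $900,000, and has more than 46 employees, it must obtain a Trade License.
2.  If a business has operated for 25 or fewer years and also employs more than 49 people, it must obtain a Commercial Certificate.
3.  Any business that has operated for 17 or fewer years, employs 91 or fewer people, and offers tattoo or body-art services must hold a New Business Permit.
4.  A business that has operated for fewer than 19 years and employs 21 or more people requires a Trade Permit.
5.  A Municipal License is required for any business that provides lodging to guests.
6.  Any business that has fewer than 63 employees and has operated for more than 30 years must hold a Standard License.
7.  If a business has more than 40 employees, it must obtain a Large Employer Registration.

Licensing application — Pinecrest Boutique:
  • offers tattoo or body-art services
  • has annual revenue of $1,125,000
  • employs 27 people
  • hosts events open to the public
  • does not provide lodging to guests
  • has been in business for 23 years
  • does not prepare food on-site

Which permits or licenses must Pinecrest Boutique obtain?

1. hosts events open to the public; revenue $1,125,000 > $900,000; employees 27 ≤ 46 → Trade License not required.
2. years in business 23 ≤ 25; employees 27 ≤ 49 → Commercial Certificate not required.
3. years in business 23 > 17; employees 27 ≤ 91; offers tattoo or body-art services → New Business Permit not required.
4. years in business 23 ≥ 19; employees 27 ≥ 21 → Trade Permit not required.
5. does not provide lodging to guests → Municipal License not required.
6. employees 27 < 63; years in business 23 ≤ 30 → Standard License not required.
7. employees 27 ≤ 40 → Large Employer Registration not required.

None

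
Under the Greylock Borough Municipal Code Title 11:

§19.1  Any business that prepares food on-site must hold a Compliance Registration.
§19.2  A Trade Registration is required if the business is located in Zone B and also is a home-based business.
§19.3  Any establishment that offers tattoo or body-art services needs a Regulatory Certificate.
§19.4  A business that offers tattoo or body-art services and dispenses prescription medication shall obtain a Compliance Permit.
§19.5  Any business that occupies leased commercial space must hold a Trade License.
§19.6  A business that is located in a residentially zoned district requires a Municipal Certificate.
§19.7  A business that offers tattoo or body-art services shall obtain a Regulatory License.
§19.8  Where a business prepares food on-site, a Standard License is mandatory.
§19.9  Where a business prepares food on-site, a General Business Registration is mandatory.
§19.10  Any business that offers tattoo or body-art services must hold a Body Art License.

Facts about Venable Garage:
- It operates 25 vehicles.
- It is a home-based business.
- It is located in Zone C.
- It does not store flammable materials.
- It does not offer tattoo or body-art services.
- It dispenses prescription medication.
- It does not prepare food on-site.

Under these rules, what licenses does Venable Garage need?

§19.1 does not prepare food on-site → Compliance Registration not required.
§19.2 is located in Zone C (not: is located in Zone B); is a home-based business → Trade Registration not required.
§19.3 does not offer tattoo or body-art services → Regulatory Certificate not required.
§19.4 does not offer tattoo or body-art services; dispenses prescription medication → Compliance Permit not required.
§19.5 is a home-based business (not: occupies leased commercial space) → Trade License not required.
§19.6 is located in Zone C (not: is located in a residentially zoned district) → Municipal Certificate not required.
§19.7 does not offer tattoo or body-art services → Regulatory License not required.
§19.8 does not prepare food on-site → Standard License not required.
§19.9 does not prepare food on-site → General Business Registration not required.
§19.10 does not offer tattoo or body-art services → Body Art License not required.

None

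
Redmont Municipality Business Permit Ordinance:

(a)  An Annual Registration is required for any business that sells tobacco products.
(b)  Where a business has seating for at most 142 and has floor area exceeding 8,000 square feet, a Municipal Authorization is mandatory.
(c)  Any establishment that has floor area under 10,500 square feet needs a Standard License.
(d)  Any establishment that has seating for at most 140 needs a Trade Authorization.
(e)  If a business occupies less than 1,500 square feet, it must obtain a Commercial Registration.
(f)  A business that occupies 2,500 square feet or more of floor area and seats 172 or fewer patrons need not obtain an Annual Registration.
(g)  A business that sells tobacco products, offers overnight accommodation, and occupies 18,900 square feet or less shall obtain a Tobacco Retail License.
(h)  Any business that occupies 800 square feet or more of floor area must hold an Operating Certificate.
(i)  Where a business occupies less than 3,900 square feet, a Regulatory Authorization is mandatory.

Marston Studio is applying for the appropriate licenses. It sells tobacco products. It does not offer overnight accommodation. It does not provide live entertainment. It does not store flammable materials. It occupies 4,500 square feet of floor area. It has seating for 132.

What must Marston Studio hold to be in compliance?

(a) sells tobacco products → Annual Registration required.
(b) seating 132 ≤ 142; floor area 4,500 square feet ≤ 8,000 square feet → Municipal Authorization not required.
(c) floor area 4,500 square feet < 10,500 square feet → Standard License required.
(d) seating 132 ≤ 140 → Trade Authorization required.
(e) floor area 4,500 square feet ≥ 1,500 square feet → Commercial Registration not required.
(f) floor area 4,500 square feet ≥ 2,500 square feet; seating 132 ≤ 172 → exempt from Annual Registration.
(g) sells tobacco products; does not offer overnight accommodation; floor area 4,500 square feet ≤ 18,900 square feet → Tobacco Retail License not required.
(h) floor area 4,500 square feet ≥ 800 square feet → Operating Certificate required.
(i) floor area 4,500 square feet ≥ 3,900 square feet → Regulatory Authorization not required.

Operating Certificate, Standard License, Trade Authorization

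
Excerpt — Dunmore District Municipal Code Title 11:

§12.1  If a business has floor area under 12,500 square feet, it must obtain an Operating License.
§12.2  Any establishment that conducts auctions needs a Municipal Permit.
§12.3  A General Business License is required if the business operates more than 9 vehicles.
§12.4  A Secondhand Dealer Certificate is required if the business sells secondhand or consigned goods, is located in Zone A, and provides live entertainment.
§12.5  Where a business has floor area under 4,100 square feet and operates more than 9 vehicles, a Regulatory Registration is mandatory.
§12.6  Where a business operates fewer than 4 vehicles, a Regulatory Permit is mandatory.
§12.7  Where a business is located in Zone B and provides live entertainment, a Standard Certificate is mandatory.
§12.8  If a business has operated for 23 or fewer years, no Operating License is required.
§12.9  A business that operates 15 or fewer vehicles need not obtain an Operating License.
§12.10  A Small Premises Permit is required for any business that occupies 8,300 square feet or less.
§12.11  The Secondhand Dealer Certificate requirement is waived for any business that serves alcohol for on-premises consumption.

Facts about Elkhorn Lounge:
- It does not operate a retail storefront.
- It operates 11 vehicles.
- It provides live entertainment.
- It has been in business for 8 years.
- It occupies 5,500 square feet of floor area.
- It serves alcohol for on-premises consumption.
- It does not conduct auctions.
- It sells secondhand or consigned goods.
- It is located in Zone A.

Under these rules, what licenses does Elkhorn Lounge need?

§12.1 floor area 5,500 square feet < 12,500 square feet → Operating License required.
§12.2 does not conduct auctions → Municipal Permit not required.
§12.3 vehicles 11 > 9 → General Business License required.
§12.4 sells secondhand or consigned goods; is located in Zone A; provides live entertainment → Secondhand Dealer Certificate required.
§12.5 floor area 5,500 square feet ≥ 4,100 square feet; vehicles 11 > 9 → Regulatory Registration not required.
§12.6 vehicles 11 ≥ 4 → Regulatory Permit not required.
§12.7 is located in Zone A (not: is located in Zone B); provides live entertainment → Standard Certificate not required.
§12.8 years in business 8 ≤ 23 → exempt from Operating License.
§12.9 vehicles 11 ≤ 15 → exempt from Operating License.
§12.10 floor area 5,500 square feet ≤ 8,300 square feet → Small Premises Permit required.
§12.11 serves alcohol for on-premises consumption → exempt from Secondhand Dealer Certificate.

General Business License, Small Premises Permit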